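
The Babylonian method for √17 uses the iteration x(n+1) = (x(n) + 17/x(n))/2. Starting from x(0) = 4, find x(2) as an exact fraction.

2177/528

x(1) = (4 + 17/4)/2 = 33/8.
x(2) = (33/8 + 17/(33/8))/2 = 2177/528.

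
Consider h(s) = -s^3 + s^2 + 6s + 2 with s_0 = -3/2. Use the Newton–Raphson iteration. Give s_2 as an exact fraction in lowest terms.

h'(s) = -3s^2 + 2s + 6.
h(-3/2) = -11/8, h'(-3/2) = -15/4, so s_1 = (-3/2) - (-11/8)/(-15/4) = -28/15.
h(-28/15) = 2662/3375, h'(-28/15) = -614/75, so s_2 = (-28/15) - (2662/3375)/(-614/75) = -24457/13815.

-24457/13815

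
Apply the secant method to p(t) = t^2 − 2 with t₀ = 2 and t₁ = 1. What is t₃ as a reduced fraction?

p(2) = 2, p(1) = −1. t₂ = 1 − (−1)·(1 − 2)/((−1) − 2) = 4/3.
p(1) = −1, p(4/3) = −2/9. t₃ = (4/3) − (−2/9)·((4/3) − 1)/((−2/9) − (−1)) = 10/7.

10/7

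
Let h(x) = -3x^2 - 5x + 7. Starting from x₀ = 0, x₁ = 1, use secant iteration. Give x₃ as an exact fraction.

77/85

h(0) = 7, h(1) = -1. x₂ = 1 - (-1)·(1 - 0)/((-1) - 7) = 7/8.
h(1) = -1, h(7/8) = 21/64. x₃ = (7/8) - (21/64)·((7/8) - 1)/((21/64) - (-1)) = 77/85.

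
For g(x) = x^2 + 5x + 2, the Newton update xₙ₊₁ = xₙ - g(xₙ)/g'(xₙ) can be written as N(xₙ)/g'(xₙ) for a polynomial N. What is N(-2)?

2

g'(x) = 2x + 5.
N(x) = x·g'(x) - g(x) = x·(2x + 5) - (x^2 + 5x + 2) = x^2 - 2.
N(-2) = 2.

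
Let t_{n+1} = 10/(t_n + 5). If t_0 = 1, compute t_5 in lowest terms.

t_1 = 10/(1 + 5) = 5/3.
t_2 = 10/(5/3 + 5) = 3/2.
t_3 = 10/(3/2 + 5) = 20/13.
t_4 = 10/(20/13 + 5) = 26/17.
t_5 = 10/(26/17 + 5) = 170/111.

170/111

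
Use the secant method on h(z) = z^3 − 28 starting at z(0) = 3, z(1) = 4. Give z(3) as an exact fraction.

h(3) = −1, h(4) = 36. z(2) = 4 − 36·(4 − 3)/(36 − (−1)) = 112/37.
h(4) = 36, h(112/37) = −13356/50653. z(3) = (112/37) − (−13356/50653)·((112/37) − 4)/((−13356/50653) − 36) = 12901/4252.

12901/4252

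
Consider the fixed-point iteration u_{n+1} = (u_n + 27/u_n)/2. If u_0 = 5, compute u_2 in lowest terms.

u_1 = (5 + 27/5)/2 = 26/5.
u_2 = (26/5 + 27/(26/5))/2 = 1351/260.

1351/260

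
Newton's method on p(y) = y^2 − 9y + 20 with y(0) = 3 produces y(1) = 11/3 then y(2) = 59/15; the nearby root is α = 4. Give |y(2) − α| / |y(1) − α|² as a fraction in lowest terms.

y(1) − α = 11/3 − 4 = −1/3, so |y(1) − α| = 1/3.
y(2) − α = 59/15 − 4 = −1/15, so |y(2) − α| = 1/15.
|y(1) − α|² = 1/9.
Ratio = (1/15) / (1/9) = 3/5.

3/5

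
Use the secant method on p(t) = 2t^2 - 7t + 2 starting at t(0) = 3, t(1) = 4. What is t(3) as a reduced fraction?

54/17

p(3) = -1, p(4) = 6. t(2) = 4 - 6·(4 - 3)/(6 - (-1)) = 22/7.
p(4) = 6, p(22/7) = -12/49. t(3) = (22/7) - (-12/49)·((22/7) - 4)/((-12/49) - 6) = 54/17.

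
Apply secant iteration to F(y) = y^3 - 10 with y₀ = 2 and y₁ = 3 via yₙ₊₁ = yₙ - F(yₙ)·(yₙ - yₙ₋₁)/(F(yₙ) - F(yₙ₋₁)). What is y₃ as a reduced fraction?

F(2) = -2, F(3) = 17. y₂ = 3 - 17·(3 - 2)/(17 - (-2)) = 40/19.
F(3) = 17, F(40/19) = -4590/6859. y₃ = (40/19) - (-4590/6859)·((40/19) - 3)/((-4590/6859) - 17) = 15250/7129.

15250/7129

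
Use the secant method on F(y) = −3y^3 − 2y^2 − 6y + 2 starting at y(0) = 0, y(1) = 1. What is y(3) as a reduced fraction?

F(0) = 2, F(1) = −9. y(2) = 1 − (−9)·(1 − 0)/((−9) − 2) = 2/11.
F(1) = −9, F(2/11) = 1098/1331. y(3) = (2/11) − (1098/1331)·((2/11) − 1)/((1098/1331) − (−9)) = 364/1453.

364/1453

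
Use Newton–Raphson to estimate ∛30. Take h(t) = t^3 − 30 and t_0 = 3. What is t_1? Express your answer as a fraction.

28/9

h'(t) = 3t^2.
h(3) = −3, h'(3) = 27, so t_1 = 3 − (−3)/27 = 28/9.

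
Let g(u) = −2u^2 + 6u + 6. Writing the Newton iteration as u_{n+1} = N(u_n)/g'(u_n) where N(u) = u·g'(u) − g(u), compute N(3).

g'(u) = −4u + 6.
N(u) = u·g'(u) − g(u) = u·(−4u + 6) − (−2u^2 + 6u + 6) = −2u^2 − 6.
N(3) = −24.

−24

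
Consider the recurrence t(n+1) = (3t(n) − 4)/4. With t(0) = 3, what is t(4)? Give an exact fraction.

t(1) = (3·3 − 4)/4 = 5/4.
t(2) = (3·(5/4) − 4)/4 = −1/16.
t(3) = (3·(−1/16) − 4)/4 = −67/64.
t(4) = (3·(−67/64) − 4)/4 = −457/256.

−457/256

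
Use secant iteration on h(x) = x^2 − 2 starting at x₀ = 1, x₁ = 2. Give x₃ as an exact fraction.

h(1) = −1, h(2) = 2. x₂ = 2 − 2·(2 − 1)/(2 − (−1)) = 4/3.
h(2) = 2, h(4/3) = −2/9. x₃ = (4/3) − (−2/9)·((4/3) − 2)/((−2/9) − 2) = 7/5.

7/5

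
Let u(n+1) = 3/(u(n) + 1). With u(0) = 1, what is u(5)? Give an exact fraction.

78/59

u(1) = 3/(1 + 1) = 3/2.
u(2) = 3/(3/2 + 1) = 6/5.
u(3) = 3/(6/5 + 1) = 15/11.
u(4) = 3/(15/11 + 1) = 33/26.
u(5) = 3/(33/26 + 1) = 78/59.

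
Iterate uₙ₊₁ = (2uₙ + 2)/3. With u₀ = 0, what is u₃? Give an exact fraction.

38/27

u₁ = (2·0 + 2)/3 = 2/3.
u₂ = (2·(2/3) + 2)/3 = 10/9.
u₃ = (2·(10/9) + 2)/3 = 38/27.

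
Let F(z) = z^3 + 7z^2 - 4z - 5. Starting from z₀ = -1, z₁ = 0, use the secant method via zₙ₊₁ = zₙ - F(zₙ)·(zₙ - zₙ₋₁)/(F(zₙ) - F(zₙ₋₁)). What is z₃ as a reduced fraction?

-20/29

F(-1) = 5, F(0) = -5. z₂ = 0 - (-5)·(0 - (-1))/((-5) - 5) = -1/2.
F(0) = -5, F(-1/2) = -11/8. z₃ = (-1/2) - (-11/8)·((-1/2) - 0)/((-11/8) - (-5)) = -20/29.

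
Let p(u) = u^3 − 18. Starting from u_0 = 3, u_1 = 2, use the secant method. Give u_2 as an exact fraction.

p(3) = 9, p(2) = −10. u_2 = 2 − (−10)·(2 − 3)/((−10) − 9) = 48/19.

48/19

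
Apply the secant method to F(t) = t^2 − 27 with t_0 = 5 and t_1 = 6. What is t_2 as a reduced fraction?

57/11

F(5) = −2, F(6) = 9. t_2 = 6 − 9·(6 − 5)/(9 − (−2)) = 57/11.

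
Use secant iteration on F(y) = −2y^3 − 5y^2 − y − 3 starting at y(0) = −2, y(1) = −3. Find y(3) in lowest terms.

−2127/856

F(−2) = −5, F(−3) = 9. y(2) = (−3) − 9·((−3) − (−2))/(9 − (−5)) = −33/14.
F(−3) = 9, F(−33/14) = −765/343. y(3) = (−33/14) − (−765/343)·((−33/14) − (−3))/((−765/343) − 9) = −2127/856.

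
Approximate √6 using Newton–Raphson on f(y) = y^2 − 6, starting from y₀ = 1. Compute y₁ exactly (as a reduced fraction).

f'(y) = 2y.
f(1) = −5, f'(1) = 2, so y₁ = 1 − (−5)/2 = 7/2.

7/2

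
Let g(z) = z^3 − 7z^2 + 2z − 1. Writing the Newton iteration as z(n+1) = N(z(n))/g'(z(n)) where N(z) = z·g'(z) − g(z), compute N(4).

17

g'(z) = 3z^2 − 14z + 2.
N(z) = z·g'(z) − g(z) = z·(3z^2 − 14z + 2) − (z^3 − 7z^2 + 2z − 1) = 2z^3 − 7z^2 + 1.
N(4) = 17.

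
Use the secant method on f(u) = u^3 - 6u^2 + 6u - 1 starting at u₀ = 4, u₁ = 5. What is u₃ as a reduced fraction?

14809/3097

f(4) = -9, f(5) = 4. u₂ = 5 - 4·(5 - 4)/(4 - (-9)) = 61/13.
f(5) = 4, f(61/13) = -3600/2197. u₃ = (61/13) - (-3600/2197)·((61/13) - 5)/((-3600/2197) - 4) = 14809/3097.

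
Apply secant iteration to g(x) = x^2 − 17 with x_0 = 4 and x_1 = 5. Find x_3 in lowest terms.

g(4) = −1, g(5) = 8. x_2 = 5 − 8·(5 − 4)/(8 − (−1)) = 37/9.
g(5) = 8, g(37/9) = −8/81. x_3 = (37/9) − (−8/81)·((37/9) − 5)/((−8/81) − 8) = 169/41.

169/41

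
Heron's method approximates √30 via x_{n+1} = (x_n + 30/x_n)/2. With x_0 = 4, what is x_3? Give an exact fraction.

x_1 = (4 + 30/4)/2 = 23/4.
x_2 = (23/4 + 30/(23/4))/2 = 1009/184.
x_3 = (1009/184 + 30/(1009/184))/2 = 2033761/371312.

2033761/371312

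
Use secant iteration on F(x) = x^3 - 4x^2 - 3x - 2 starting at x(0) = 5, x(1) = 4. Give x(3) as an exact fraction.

F(5) = 8, F(4) = -14. x(2) = 4 - (-14)·(4 - 5)/((-14) - 8) = 51/11.
F(4) = -14, F(51/11) = -2968/1331. x(3) = (51/11) - (-2968/1331)·((51/11) - 4)/((-2968/1331) - (-14)) = 5323/1119.

5323/1119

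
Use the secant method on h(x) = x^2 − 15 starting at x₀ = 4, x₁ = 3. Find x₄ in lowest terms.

h(4) = 1, h(3) = −6. x₂ = 3 − (−6)·(3 − 4)/((−6) − 1) = 27/7.
h(3) = −6, h(27/7) = −6/49. x₃ = (27/7) − (−6/49)·((27/7) − 3)/((−6/49) − (−6)) = 31/8.
h(27/7) = −6/49, h(31/8) = 1/64. x₄ = (31/8) − (1/64)·((31/8) − (27/7))/((1/64) − (−6/49)) = 1677/433.

1677/433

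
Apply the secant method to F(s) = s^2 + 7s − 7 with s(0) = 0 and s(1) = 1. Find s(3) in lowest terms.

F(0) = −7, F(1) = 1. s(2) = 1 − 1·(1 − 0)/(1 − (−7)) = 7/8.
F(1) = 1, F(7/8) = −7/64. s(3) = (7/8) − (−7/64)·((7/8) − 1)/((−7/64) − 1) = 63/71.

63/71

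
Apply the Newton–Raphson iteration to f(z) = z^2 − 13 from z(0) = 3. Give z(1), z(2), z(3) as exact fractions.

z(1) = 11/3, z(2) = 119/33, z(3) = 14159/3927

f'(z) = 2z.
f(3) = −4, f'(3) = 6, so z(1) = 3 − (−4)/6 = 11/3.
f(11/3) = 4/9, f'(11/3) = 22/3, so z(2) = (11/3) − (4/9)/(22/3) = 119/33.
f(119/33) = 4/1089, f'(119/33) = 238/33, so z(3) = (119/33) − (4/1089)/(238/33) = 14159/3927.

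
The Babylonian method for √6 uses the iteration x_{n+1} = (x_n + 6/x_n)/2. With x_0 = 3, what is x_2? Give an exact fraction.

49/20

x_1 = (3 + 6/3)/2 = 5/2.
x_2 = (5/2 + 6/(5/2))/2 = 49/20.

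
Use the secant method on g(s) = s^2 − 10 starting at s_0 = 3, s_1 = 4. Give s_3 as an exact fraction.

g(3) = −1, g(4) = 6. s_2 = 4 − 6·(4 − 3)/(6 − (−1)) = 22/7.
g(4) = 6, g(22/7) = −6/49. s_3 = (22/7) − (−6/49)·((22/7) − 4)/((−6/49) − 6) = 79/25.

79/25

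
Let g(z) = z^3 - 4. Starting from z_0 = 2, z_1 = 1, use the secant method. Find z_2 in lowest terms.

10/7

g(2) = 4, g(1) = -3. z_2 = 1 - (-3)·(1 - 2)/((-3) - 4) = 10/7.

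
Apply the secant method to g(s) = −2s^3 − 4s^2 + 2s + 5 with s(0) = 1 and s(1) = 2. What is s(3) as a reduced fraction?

7490/7057

g(1) = 1, g(2) = −23. s(2) = 2 − (−23)·(2 − 1)/((−23) − 1) = 25/24.
g(2) = −23, g(25/24) = 3335/6912. s(3) = (25/24) − (3335/6912)·((25/24) − 2)/((3335/6912) − (−23)) = 7490/7057.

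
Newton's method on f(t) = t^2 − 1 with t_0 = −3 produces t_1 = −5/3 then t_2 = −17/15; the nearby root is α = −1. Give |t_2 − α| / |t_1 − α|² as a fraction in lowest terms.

t_1 − α = −5/3 − (−1) = −5/3 + 1 = −2/3, so |t_1 − α| = 2/3.
t_2 − α = −17/15 − (−1) = −17/15 + 1 = −2/15, so |t_2 − α| = 2/15.
|t_1 − α|² = 4/9.
Ratio = (2/15) / (4/9) = 3/10.

3/10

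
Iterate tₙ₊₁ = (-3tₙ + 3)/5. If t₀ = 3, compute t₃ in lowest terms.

t₁ = (-3·3 + 3)/5 = -6/5.
t₂ = (-3·(-6/5) + 3)/5 = 33/25.
t₃ = (-3·(33/25) + 3)/5 = -24/125.

-24/125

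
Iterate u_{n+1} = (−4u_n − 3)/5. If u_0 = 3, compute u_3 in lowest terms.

−51/25

u_1 = (−4·3 − 3)/5 = −3.
u_2 = (−4·(−3) − 3)/5 = 9/5.
u_3 = (−4·(9/5) − 3)/5 = −51/25.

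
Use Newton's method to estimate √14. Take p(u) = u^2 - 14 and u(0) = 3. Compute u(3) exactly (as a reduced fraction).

2133553/570216

p'(u) = 2u.
p(3) = -5, p'(3) = 6, so u(1) = 3 - (-5)/6 = 23/6.
p(23/6) = 25/36, p'(23/6) = 23/3, so u(2) = (23/6) - (25/36)/(23/3) = 1033/276.
p(1033/276) = 625/76176, p'(1033/276) = 1033/138, so u(3) = (1033/276) - (625/76176)/(1033/138) = 2133553/570216.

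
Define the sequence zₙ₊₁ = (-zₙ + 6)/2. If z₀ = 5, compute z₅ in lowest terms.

61/32

z₁ = (-5 + 6)/2 = 1/2.
z₂ = (-(1/2) + 6)/2 = 11/4.
z₃ = (-(11/4) + 6)/2 = 13/8.
z₄ = (-(13/8) + 6)/2 = 35/16.
z₅ = (-(35/16) + 6)/2 = 61/32.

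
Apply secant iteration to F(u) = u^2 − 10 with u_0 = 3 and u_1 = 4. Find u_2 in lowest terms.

F(3) = −1, F(4) = 6. u_2 = 4 − 6·(4 − 3)/(6 − (−1)) = 22/7.

22/7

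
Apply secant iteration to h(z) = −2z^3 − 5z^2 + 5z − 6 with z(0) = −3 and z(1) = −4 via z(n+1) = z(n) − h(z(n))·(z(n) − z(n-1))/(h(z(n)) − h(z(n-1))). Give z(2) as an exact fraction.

−57/17

h(−3) = −12, h(−4) = 22. z(2) = (−4) − 22·((−4) − (−3))/(22 − (−12)) = −57/17.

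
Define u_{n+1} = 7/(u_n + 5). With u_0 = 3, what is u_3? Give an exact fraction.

329/291

u_1 = 7/(3 + 5) = 7/8.
u_2 = 7/(7/8 + 5) = 56/47.
u_3 = 7/(56/47 + 5) = 329/291.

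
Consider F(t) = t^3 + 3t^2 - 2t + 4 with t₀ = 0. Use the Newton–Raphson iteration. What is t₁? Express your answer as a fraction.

F'(t) = 3t^2 + 6t - 2.
F(0) = 4, F'(0) = -2, so t₁ = 0 - 4/(-2) = 2.

2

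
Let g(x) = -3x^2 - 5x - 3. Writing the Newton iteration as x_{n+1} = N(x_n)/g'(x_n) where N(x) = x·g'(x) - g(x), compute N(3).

-24

g'(x) = -6x - 5.
N(x) = x·g'(x) - g(x) = x·(-6x - 5) - (-3x^2 - 5x - 3) = -3x^2 + 3.
N(3) = -24.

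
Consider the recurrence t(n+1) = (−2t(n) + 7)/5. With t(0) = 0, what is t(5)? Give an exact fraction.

t(1) = (−2·0 + 7)/5 = 7/5.
t(2) = (−2·(7/5) + 7)/5 = 21/25.
t(3) = (−2·(21/25) + 7)/5 = 133/125.
t(4) = (−2·(133/125) + 7)/5 = 609/625.
t(5) = (−2·(609/625) + 7)/5 = 3157/3125.

3157/3125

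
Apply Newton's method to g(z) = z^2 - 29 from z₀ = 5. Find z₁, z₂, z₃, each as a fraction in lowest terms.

g'(z) = 2z.
g(5) = -4, g'(5) = 10, so z₁ = 5 - (-4)/10 = 27/5.
g(27/5) = 4/25, g'(27/5) = 54/5, so z₂ = (27/5) - (4/25)/(54/5) = 727/135.
g(727/135) = 4/18225, g'(727/135) = 1454/135, so z₃ = (727/135) - (4/18225)/(1454/135) = 528527/98145.

z₁ = 27/5, z₂ = 727/135, z₃ = 528527/98145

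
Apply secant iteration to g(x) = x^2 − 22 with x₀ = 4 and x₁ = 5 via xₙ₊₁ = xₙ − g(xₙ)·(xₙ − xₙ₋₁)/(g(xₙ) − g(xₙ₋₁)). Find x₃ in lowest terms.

136/29

g(4) = −6, g(5) = 3. x₂ = 5 − 3·(5 − 4)/(3 − (−6)) = 14/3.
g(5) = 3, g(14/3) = −2/9. x₃ = (14/3) − (−2/9)·((14/3) − 5)/((−2/9) − 3) = 136/29.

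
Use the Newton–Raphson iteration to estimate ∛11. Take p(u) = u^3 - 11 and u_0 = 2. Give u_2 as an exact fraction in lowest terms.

1081/486

p'(u) = 3u^2.
p(2) = -3, p'(2) = 12, so u_1 = 2 - (-3)/12 = 9/4.
p(9/4) = 25/64, p'(9/4) = 243/16, so u_2 = (9/4) - (25/64)/(243/16) = 1081/486.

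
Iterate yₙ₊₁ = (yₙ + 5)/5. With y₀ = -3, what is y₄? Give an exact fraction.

777/625

y₁ = ((-3) + 5)/5 = 2/5.
y₂ = ((2/5) + 5)/5 = 27/25.
y₃ = ((27/25) + 5)/5 = 152/125.
y₄ = ((152/125) + 5)/5 = 777/625.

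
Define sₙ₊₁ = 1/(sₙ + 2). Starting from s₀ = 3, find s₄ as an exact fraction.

s₁ = 1/(3 + 2) = 1/5.
s₂ = 1/(1/5 + 2) = 5/11.
s₃ = 1/(5/11 + 2) = 11/27.
s₄ = 1/(11/27 + 2) = 27/65.

27/65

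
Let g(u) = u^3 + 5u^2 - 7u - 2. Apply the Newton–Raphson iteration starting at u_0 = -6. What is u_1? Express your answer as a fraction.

-250/41

g'(u) = 3u^2 + 10u - 7.
g(-6) = 4, g'(-6) = 41, so u_1 = (-6) - 4/41 = -250/41.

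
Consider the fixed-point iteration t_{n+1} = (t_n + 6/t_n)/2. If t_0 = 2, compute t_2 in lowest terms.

49/20

t_1 = (2 + 6/2)/2 = 5/2.
t_2 = (5/2 + 6/(5/2))/2 = 49/20.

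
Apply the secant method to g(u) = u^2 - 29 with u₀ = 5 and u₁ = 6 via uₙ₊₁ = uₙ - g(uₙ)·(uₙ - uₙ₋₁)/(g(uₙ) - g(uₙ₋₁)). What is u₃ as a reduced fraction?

673/125

g(5) = -4, g(6) = 7. u₂ = 6 - 7·(6 - 5)/(7 - (-4)) = 59/11.
g(6) = 7, g(59/11) = -28/121. u₃ = (59/11) - (-28/121)·((59/11) - 6)/((-28/121) - 7) = 673/125.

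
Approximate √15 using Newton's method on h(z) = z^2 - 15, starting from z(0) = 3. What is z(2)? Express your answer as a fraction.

h'(z) = 2z.
h(3) = -6, h'(3) = 6, so z(1) = 3 - (-6)/6 = 4.
h(4) = 1, h'(4) = 8, so z(2) = 4 - 1/8 = 31/8.

31/8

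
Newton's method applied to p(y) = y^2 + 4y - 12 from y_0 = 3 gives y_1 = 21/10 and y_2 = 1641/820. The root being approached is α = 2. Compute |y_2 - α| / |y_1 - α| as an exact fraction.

y_1 - α = 21/10 - 2 = 1/10, so |y_1 - α| = 1/10.
y_2 - α = 1641/820 - 2 = 1/820, so |y_2 - α| = 1/820.
Ratio = (1/820) / (1/10) = 1/82.

1/82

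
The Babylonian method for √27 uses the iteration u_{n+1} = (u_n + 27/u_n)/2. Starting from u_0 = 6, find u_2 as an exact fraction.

u_1 = (6 + 27/6)/2 = 21/4.
u_2 = (21/4 + 27/(21/4))/2 = 291/56.

291/56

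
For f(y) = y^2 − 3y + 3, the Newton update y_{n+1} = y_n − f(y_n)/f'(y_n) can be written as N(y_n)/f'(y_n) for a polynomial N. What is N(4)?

13

f'(y) = 2y − 3.
N(y) = y·f'(y) − f(y) = y·(2y − 3) − (y^2 − 3y + 3) = y^2 − 3.
N(4) = 13.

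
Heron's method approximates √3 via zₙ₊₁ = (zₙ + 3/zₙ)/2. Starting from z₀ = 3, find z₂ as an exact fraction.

7/4

z₁ = (3 + 3/3)/2 = 2.
z₂ = (2 + 3/2)/2 = 7/4.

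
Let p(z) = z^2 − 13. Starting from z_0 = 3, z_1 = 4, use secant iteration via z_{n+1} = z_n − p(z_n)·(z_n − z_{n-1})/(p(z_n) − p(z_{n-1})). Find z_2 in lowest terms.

25/7

p(3) = −4, p(4) = 3. z_2 = 4 − 3·(4 − 3)/(3 − (−4)) = 25/7.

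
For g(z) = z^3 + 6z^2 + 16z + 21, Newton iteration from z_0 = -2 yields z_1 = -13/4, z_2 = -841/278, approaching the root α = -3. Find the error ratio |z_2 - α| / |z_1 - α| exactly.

z_1 - α = -13/4 - (-3) = -13/4 + 3 = -1/4, so |z_1 - α| = 1/4.
z_2 - α = -841/278 - (-3) = -841/278 + 3 = -7/278, so |z_2 - α| = 7/278.
Ratio = (7/278) / (1/4) = 14/139.

14/139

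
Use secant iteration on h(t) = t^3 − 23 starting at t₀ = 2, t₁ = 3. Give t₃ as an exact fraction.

h(2) = −15, h(3) = 4. t₂ = 3 − 4·(3 − 2)/(4 − (−15)) = 53/19.
h(3) = 4, h(53/19) = −8880/6859. t₃ = (53/19) − (−8880/6859)·((53/19) − 3)/((−8880/6859) − 4) = 25793/9079.

25793/9079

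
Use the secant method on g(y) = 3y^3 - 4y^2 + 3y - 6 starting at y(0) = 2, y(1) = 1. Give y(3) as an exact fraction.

g(2) = 8, g(1) = -4. y(2) = 1 - (-4)·(1 - 2)/((-4) - 8) = 4/3.
g(1) = -4, g(4/3) = -2. y(3) = (4/3) - (-2)·((4/3) - 1)/((-2) - (-4)) = 5/3.

5/3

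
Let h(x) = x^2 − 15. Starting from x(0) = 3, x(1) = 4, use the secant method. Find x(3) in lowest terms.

213/55

h(3) = −6, h(4) = 1. x(2) = 4 − 1·(4 − 3)/(1 − (−6)) = 27/7.
h(4) = 1, h(27/7) = −6/49. x(3) = (27/7) − (−6/49)·((27/7) − 4)/((−6/49) − 1) = 213/55.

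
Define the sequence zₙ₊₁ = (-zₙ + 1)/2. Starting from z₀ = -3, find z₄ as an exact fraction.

1/8

z₁ = (-(-3) + 1)/2 = 2.
z₂ = (-2 + 1)/2 = -1/2.
z₃ = (-(-1/2) + 1)/2 = 3/4.
z₄ = (-(3/4) + 1)/2 = 1/8.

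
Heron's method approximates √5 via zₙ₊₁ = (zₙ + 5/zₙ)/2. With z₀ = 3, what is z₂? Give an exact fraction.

z₁ = (3 + 5/3)/2 = 7/3.
z₂ = (7/3 + 5/(7/3))/2 = 47/21.

47/21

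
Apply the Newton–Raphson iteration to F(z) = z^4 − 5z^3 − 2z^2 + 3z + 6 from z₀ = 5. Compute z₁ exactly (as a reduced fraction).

F'(z) = 4z^3 − 15z^2 − 4z + 3.
F(5) = −29, F'(5) = 108, so z₁ = 5 − (−29)/108 = 569/108.

569/108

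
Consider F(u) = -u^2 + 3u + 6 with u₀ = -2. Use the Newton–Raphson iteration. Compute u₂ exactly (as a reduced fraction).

F'(u) = -2u + 3.
F(-2) = -4, F'(-2) = 7, so u₁ = (-2) - (-4)/7 = -10/7.
F(-10/7) = -16/49, F'(-10/7) = 41/7, so u₂ = (-10/7) - (-16/49)/(41/7) = -394/287.

-394/287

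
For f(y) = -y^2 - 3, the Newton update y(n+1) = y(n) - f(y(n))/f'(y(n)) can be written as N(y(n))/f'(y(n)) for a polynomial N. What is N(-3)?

-6

f'(y) = -2y.
N(y) = y·f'(y) - f(y) = y·(-2y) - (-y^2 - 3) = -y^2 + 3.
N(-3) = -6.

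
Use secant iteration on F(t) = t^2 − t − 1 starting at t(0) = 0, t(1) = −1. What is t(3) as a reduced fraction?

−3/5

F(0) = −1, F(−1) = 1. t(2) = (−1) − 1·((−1) − 0)/(1 − (−1)) = −1/2.
F(−1) = 1, F(−1/2) = −1/4. t(3) = (−1/2) − (−1/4)·((−1/2) − (−1))/((−1/4) − 1) = −3/5.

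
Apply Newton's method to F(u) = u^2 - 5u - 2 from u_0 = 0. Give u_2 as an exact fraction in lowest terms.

-54/145

F'(u) = 2u - 5.
F(0) = -2, F'(0) = -5, so u_1 = 0 - (-2)/(-5) = -2/5.
F(-2/5) = 4/25, F'(-2/5) = -29/5, so u_2 = (-2/5) - (4/25)/(-29/5) = -54/145.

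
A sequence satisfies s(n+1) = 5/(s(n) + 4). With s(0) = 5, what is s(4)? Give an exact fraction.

1045/1041

s(1) = 5/(5 + 4) = 5/9.
s(2) = 5/(5/9 + 4) = 45/41.
s(3) = 5/(45/41 + 4) = 205/209.
s(4) = 5/(205/209 + 4) = 1045/1041.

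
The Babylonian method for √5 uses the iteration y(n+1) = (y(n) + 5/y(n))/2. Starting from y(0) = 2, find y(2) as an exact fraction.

161/72

y(1) = (2 + 5/2)/2 = 9/4.
y(2) = (9/4 + 5/(9/4))/2 = 161/72.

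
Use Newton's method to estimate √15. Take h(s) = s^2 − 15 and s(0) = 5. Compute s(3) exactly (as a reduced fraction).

1921/496

h'(s) = 2s.
h(5) = 10, h'(5) = 10, so s(1) = 5 − 10/10 = 4.
h(4) = 1, h'(4) = 8, so s(2) = 4 − 1/8 = 31/8.
h(31/8) = 1/64, h'(31/8) = 31/4, so s(3) = (31/8) − (1/64)/(31/4) = 1921/496.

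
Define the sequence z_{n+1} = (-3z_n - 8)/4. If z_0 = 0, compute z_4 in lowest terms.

z_1 = (-3·0 - 8)/4 = -2.
z_2 = (-3·(-2) - 8)/4 = -1/2.
z_3 = (-3·(-1/2) - 8)/4 = -13/8.
z_4 = (-3·(-13/8) - 8)/4 = -25/32.

-25/32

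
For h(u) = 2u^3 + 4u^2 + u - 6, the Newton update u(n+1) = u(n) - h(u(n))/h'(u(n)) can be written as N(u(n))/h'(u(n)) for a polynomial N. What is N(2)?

h'(u) = 6u^2 + 8u + 1.
N(u) = u·h'(u) - h(u) = u·(6u^2 + 8u + 1) - (2u^3 + 4u^2 + u - 6) = 4u^3 + 4u^2 + 6.
N(2) = 54.

54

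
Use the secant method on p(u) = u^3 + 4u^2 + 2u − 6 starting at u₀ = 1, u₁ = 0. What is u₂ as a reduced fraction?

p(1) = 1, p(0) = −6. u₂ = 0 − (−6)·(0 − 1)/((−6) − 1) = 6/7.

6/7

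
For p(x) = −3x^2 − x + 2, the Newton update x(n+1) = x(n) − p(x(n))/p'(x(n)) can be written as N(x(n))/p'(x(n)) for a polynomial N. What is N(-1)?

−5

p'(x) = −6x − 1.
N(x) = x·p'(x) − p(x) = x·(−6x − 1) − (−3x^2 − x + 2) = −3x^2 − 2.
N(-1) = −5.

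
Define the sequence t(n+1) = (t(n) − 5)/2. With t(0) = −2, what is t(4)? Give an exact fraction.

−77/16

t(1) = ((−2) − 5)/2 = −7/2.
t(2) = ((−7/2) − 5)/2 = −17/4.
t(3) = ((−17/4) − 5)/2 = −37/8.
t(4) = ((−37/8) − 5)/2 = −77/16.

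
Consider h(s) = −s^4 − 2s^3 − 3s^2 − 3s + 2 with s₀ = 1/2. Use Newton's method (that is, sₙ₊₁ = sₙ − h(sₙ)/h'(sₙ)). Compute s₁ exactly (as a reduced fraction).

h'(s) = −4s^3 − 6s^2 − 6s − 3.
h(1/2) = −9/16, h'(1/2) = −8, so s₁ = (1/2) − (−9/16)/(−8) = 55/128.

55/128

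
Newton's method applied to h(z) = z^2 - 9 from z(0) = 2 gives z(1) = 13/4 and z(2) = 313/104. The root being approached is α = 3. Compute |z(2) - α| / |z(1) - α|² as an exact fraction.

2/13

z(1) - α = 13/4 - 3 = 1/4, so |z(1) - α| = 1/4.
z(2) - α = 313/104 - 3 = 1/104, so |z(2) - α| = 1/104.
|z(1) - α|² = 1/16.
Ratio = (1/104) / (1/16) = 2/13.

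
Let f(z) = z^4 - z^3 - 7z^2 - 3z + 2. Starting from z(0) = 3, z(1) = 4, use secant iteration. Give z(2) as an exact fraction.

137/43

f(3) = -16, f(4) = 70. z(2) = 4 - 70·(4 - 3)/(70 - (-16)) = 137/43.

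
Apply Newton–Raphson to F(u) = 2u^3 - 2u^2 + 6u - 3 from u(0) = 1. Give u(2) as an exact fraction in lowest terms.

409/748

F'(u) = 6u^2 - 4u + 6.
F(1) = 3, F'(1) = 8, so u(1) = 1 - 3/8 = 5/8.
F(5/8) = 117/256, F'(5/8) = 187/32, so u(2) = (5/8) - (117/256)/(187/32) = 409/748.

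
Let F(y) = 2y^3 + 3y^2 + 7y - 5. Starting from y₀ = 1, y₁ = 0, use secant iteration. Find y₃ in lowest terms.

F(1) = 7, F(0) = -5. y₂ = 0 - (-5)·(0 - 1)/((-5) - 7) = 5/12.
F(0) = -5, F(5/12) = -1225/864. y₃ = (5/12) - (-1225/864)·((5/12) - 0)/((-1225/864) - (-5)) = 360/619.

360/619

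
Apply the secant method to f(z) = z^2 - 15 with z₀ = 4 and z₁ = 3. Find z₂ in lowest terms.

27/7

f(4) = 1, f(3) = -6. z₂ = 3 - (-6)·(3 - 4)/((-6) - 1) = 27/7.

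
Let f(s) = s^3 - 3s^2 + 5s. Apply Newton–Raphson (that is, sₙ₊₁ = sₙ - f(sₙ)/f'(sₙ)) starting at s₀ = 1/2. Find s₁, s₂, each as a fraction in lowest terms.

s₁ = -2/11, s₂ = -148/8239

f'(s) = 3s^2 - 6s + 5.
f(1/2) = 15/8, f'(1/2) = 11/4, so s₁ = (1/2) - (15/8)/(11/4) = -2/11.
f(-2/11) = -1350/1331, f'(-2/11) = 749/121, so s₂ = (-2/11) - (-1350/1331)/(749/121) = -148/8239.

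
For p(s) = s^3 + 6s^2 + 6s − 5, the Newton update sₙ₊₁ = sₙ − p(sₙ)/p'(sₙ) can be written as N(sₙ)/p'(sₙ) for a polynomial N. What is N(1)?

p'(s) = 3s^2 + 12s + 6.
N(s) = s·p'(s) − p(s) = s·(3s^2 + 12s + 6) − (s^3 + 6s^2 + 6s − 5) = 2s^3 + 6s^2 + 5.
N(1) = 13.

13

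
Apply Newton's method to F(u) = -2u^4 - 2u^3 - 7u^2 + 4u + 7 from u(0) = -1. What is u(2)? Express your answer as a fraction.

-2477/3220

F'(u) = -8u^3 - 6u^2 - 14u + 4.
F(-1) = -4, F'(-1) = 20, so u(1) = (-1) - (-4)/20 = -4/5.
F(-4/5) = -297/625, F'(-4/5) = 1932/125, so u(2) = (-4/5) - (-297/625)/(1932/125) = -2477/3220.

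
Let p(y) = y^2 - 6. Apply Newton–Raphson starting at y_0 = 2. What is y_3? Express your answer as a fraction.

p'(y) = 2y.
p(2) = -2, p'(2) = 4, so y_1 = 2 - (-2)/4 = 5/2.
p(5/2) = 1/4, p'(5/2) = 5, so y_2 = (5/2) - (1/4)/5 = 49/20.
p(49/20) = 1/400, p'(49/20) = 49/10, so y_3 = (49/20) - (1/400)/(49/10) = 4801/1960.

4801/1960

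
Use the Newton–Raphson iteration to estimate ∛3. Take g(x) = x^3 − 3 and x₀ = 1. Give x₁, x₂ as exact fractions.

g'(x) = 3x^2.
g(1) = −2, g'(1) = 3, so x₁ = 1 − (−2)/3 = 5/3.
g(5/3) = 44/27, g'(5/3) = 25/3, so x₂ = (5/3) − (44/27)/(25/3) = 331/225.

x₁ = 5/3, x₂ = 331/225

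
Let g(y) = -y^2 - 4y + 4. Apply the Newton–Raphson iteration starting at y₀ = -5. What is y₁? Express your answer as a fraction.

-29/6

g'(y) = -2y - 4.
g(-5) = -1, g'(-5) = 6, so y₁ = (-5) - (-1)/6 = -29/6.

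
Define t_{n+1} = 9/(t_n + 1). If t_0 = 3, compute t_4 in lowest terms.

t_1 = 9/(3 + 1) = 9/4.
t_2 = 9/(9/4 + 1) = 36/13.
t_3 = 9/(36/13 + 1) = 117/49.
t_4 = 9/(117/49 + 1) = 441/166.

441/166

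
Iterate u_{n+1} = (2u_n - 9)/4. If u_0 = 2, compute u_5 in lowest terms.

-275/64

u_1 = (2·2 - 9)/4 = -5/4.
u_2 = (2·(-5/4) - 9)/4 = -23/8.
u_3 = (2·(-23/8) - 9)/4 = -59/16.
u_4 = (2·(-59/16) - 9)/4 = -131/32.
u_5 = (2·(-131/32) - 9)/4 = -275/64.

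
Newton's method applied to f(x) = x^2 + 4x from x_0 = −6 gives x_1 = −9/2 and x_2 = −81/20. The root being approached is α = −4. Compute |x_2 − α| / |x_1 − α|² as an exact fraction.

x_1 − α = −9/2 − (−4) = −9/2 + 4 = −1/2, so |x_1 − α| = 1/2.
x_2 − α = −81/20 − (−4) = −81/20 + 4 = −1/20, so |x_2 − α| = 1/20.
|x_1 − α|² = 1/4.
Ratio = (1/20) / (1/4) = 1/5.

1/5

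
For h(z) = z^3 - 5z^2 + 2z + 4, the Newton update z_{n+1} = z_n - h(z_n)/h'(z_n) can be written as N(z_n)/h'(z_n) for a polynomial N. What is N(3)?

5

h'(z) = 3z^2 - 10z + 2.
N(z) = z·h'(z) - h(z) = z·(3z^2 - 10z + 2) - (z^3 - 5z^2 + 2z + 4) = 2z^3 - 5z^2 - 4.
N(3) = 5.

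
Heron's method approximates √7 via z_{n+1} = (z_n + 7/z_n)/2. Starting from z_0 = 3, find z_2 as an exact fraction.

z_1 = (3 + 7/3)/2 = 8/3.
z_2 = (8/3 + 7/(8/3))/2 = 127/48.

127/48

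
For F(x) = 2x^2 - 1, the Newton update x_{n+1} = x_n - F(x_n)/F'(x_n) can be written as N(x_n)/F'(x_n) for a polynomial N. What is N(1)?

F'(x) = 4x.
N(x) = x·F'(x) - F(x) = x·(4x) - (2x^2 - 1) = 2x^2 + 1.
N(1) = 3.

3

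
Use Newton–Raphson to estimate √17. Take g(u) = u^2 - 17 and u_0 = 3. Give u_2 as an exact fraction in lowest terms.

161/39

g'(u) = 2u.
g(3) = -8, g'(3) = 6, so u_1 = 3 - (-8)/6 = 13/3.
g(13/3) = 16/9, g'(13/3) = 26/3, so u_2 = (13/3) - (16/9)/(26/3) = 161/39.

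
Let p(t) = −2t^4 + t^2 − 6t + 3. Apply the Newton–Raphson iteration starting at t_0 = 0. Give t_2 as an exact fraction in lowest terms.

25/48

p'(t) = −8t^3 + 2t − 6.
p(0) = 3, p'(0) = −6, so t_1 = 0 − 3/(−6) = 1/2.
p(1/2) = 1/8, p'(1/2) = −6, so t_2 = (1/2) − (1/8)/(−6) = 25/48.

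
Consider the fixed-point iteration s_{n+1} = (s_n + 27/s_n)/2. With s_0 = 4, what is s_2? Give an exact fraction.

3577/688

s_1 = (4 + 27/4)/2 = 43/8.
s_2 = (43/8 + 27/(43/8))/2 = 3577/688.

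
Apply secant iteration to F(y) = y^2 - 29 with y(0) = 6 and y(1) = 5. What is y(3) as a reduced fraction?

F(6) = 7, F(5) = -4. y(2) = 5 - (-4)·(5 - 6)/((-4) - 7) = 59/11.
F(5) = -4, F(59/11) = -28/121. y(3) = (59/11) - (-28/121)·((59/11) - 5)/((-28/121) - (-4)) = 307/57.

307/57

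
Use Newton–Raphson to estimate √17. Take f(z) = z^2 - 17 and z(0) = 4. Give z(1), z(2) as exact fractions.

z(1) = 33/8, z(2) = 2177/528

f'(z) = 2z.
f(4) = -1, f'(4) = 8, so z(1) = 4 - (-1)/8 = 33/8.
f(33/8) = 1/64, f'(33/8) = 33/4, so z(2) = (33/8) - (1/64)/(33/4) = 2177/528.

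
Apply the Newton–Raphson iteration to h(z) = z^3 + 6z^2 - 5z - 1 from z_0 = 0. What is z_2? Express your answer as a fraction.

h'(z) = 3z^2 + 12z - 5.
h(0) = -1, h'(0) = -5, so z_1 = 0 - (-1)/(-5) = -1/5.
h(-1/5) = 29/125, h'(-1/5) = -182/25, so z_2 = (-1/5) - (29/125)/(-182/25) = -153/910.

-153/910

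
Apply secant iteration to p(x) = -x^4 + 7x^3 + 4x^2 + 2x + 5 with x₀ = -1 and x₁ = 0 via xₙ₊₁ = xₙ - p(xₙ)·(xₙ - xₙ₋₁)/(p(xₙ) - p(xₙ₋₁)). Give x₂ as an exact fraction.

p(-1) = -1, p(0) = 5. x₂ = 0 - 5·(0 - (-1))/(5 - (-1)) = -5/6.

-5/6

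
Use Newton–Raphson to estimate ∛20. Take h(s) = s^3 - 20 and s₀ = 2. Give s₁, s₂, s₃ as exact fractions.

s₁ = 3, s₂ = 74/27, s₃ = 301027/110889

h'(s) = 3s^2.
h(2) = -12, h'(2) = 12, so s₁ = 2 - (-12)/12 = 3.
h(3) = 7, h'(3) = 27, so s₂ = 3 - 7/27 = 74/27.
h(74/27) = 11564/19683, h'(74/27) = 5476/243, so s₃ = (74/27) - (11564/19683)/(5476/243) = 301027/110889.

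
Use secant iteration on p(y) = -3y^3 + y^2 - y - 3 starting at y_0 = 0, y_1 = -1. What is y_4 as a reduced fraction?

p(0) = -3, p(-1) = 2. y_2 = (-1) - 2·((-1) - 0)/(2 - (-3)) = -3/5.
p(-1) = 2, p(-3/5) = -174/125. y_3 = (-3/5) - (-174/125)·((-3/5) - (-1))/((-174/125) - 2) = -81/106.
p(-3/5) = -174/125, p(-81/106) = -373143/1191016. y_4 = (-81/106) - (-373143/1191016)·((-81/106) - (-3/5))/((-373143/1191016) - (-174/125)) = -1498557/1845907.

-1498557/1845907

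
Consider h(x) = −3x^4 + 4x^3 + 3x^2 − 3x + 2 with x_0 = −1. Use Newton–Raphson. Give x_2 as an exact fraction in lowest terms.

−336598/317535

h'(x) = −12x^3 + 12x^2 + 6x − 3.
h(−1) = 1, h'(−1) = 15, so x_1 = (−1) − 1/15 = −16/15.
h(−16/15) = −78/625, h'(−16/15) = 21169/1125, so x_2 = (−16/15) − (−78/625)/(21169/1125) = −336598/317535.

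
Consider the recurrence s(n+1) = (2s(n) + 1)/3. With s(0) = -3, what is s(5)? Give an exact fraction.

s(1) = (2·(-3) + 1)/3 = -5/3.
s(2) = (2·(-5/3) + 1)/3 = -7/9.
s(3) = (2·(-7/9) + 1)/3 = -5/27.
s(4) = (2·(-5/27) + 1)/3 = 17/81.
s(5) = (2·(17/81) + 1)/3 = 115/243.

115/243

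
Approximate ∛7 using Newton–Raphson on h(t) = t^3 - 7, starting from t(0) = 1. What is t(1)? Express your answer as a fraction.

3

h'(t) = 3t^2.
h(1) = -6, h'(1) = 3, so t(1) = 1 - (-6)/3 = 3.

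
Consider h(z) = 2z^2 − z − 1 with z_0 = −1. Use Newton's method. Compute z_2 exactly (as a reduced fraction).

h'(z) = 4z − 1.
h(−1) = 2, h'(−1) = −5, so z_1 = (−1) − 2/(−5) = −3/5.
h(−3/5) = 8/25, h'(−3/5) = −17/5, so z_2 = (−3/5) − (8/25)/(−17/5) = −43/85.

−43/85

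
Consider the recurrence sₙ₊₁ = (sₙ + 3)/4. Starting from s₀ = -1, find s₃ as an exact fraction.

s₁ = ((-1) + 3)/4 = 1/2.
s₂ = ((1/2) + 3)/4 = 7/8.
s₃ = ((7/8) + 3)/4 = 31/32.

31/32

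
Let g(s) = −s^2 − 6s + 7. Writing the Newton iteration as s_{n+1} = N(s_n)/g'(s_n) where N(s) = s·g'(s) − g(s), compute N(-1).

g'(s) = −2s − 6.
N(s) = s·g'(s) − g(s) = s·(−2s − 6) − (−s^2 − 6s + 7) = −s^2 − 7.
N(-1) = −8.

−8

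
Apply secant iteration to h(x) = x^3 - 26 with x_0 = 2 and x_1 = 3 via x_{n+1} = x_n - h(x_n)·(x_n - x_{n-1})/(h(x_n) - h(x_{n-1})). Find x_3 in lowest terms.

28370/9577

h(2) = -18, h(3) = 1. x_2 = 3 - 1·(3 - 2)/(1 - (-18)) = 56/19.
h(3) = 1, h(56/19) = -2718/6859. x_3 = (56/19) - (-2718/6859)·((56/19) - 3)/((-2718/6859) - 1) = 28370/9577.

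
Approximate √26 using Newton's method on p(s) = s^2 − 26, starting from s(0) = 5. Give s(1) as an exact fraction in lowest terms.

51/10

p'(s) = 2s.
p(5) = −1, p'(5) = 10, so s(1) = 5 − (−1)/10 = 51/10.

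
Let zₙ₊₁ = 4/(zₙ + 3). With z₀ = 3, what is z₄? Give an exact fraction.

z₁ = 4/(3 + 3) = 2/3.
z₂ = 4/(2/3 + 3) = 12/11.
z₃ = 4/(12/11 + 3) = 44/45.
z₄ = 4/(44/45 + 3) = 180/179.

180/179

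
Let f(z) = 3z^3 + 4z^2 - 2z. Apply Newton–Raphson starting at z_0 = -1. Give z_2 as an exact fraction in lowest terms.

32/25

f'(z) = 9z^2 + 8z - 2.
f(-1) = 3, f'(-1) = -1, so z_1 = (-1) - 3/(-1) = 2.
f(2) = 36, f'(2) = 50, so z_2 = 2 - 36/50 = 32/25.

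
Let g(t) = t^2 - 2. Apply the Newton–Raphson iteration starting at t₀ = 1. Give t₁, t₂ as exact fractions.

t₁ = 3/2, t₂ = 17/12

g'(t) = 2t.
g(1) = -1, g'(1) = 2, so t₁ = 1 - (-1)/2 = 3/2.
g(3/2) = 1/4, g'(3/2) = 3, so t₂ = (3/2) - (1/4)/3 = 17/12.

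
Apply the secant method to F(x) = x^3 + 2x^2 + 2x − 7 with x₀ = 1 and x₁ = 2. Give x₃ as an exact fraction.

4193/3559

F(1) = −2, F(2) = 13. x₂ = 2 − 13·(2 − 1)/(13 − (−2)) = 17/15.
F(2) = 13, F(17/15) = −2392/3375. x₃ = (17/15) − (−2392/3375)·((17/15) − 2)/((−2392/3375) − 13) = 4193/3559.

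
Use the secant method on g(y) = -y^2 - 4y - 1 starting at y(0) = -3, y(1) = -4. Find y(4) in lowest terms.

-209/56

g(-3) = 2, g(-4) = -1. y(2) = (-4) - (-1)·((-4) - (-3))/((-1) - 2) = -11/3.
g(-4) = -1, g(-11/3) = 2/9. y(3) = (-11/3) - (2/9)·((-11/3) - (-4))/((2/9) - (-1)) = -41/11.
g(-11/3) = 2/9, g(-41/11) = 2/121. y(4) = (-41/11) - (2/121)·((-41/11) - (-11/3))/((2/121) - (2/9)) = -209/56.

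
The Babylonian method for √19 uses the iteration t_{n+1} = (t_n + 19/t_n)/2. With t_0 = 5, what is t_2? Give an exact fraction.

959/220

t_1 = (5 + 19/5)/2 = 22/5.
t_2 = (22/5 + 19/(22/5))/2 = 959/220.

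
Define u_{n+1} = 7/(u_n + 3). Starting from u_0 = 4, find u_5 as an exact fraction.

595/388

u_1 = 7/(4 + 3) = 1.
u_2 = 7/(1 + 3) = 7/4.
u_3 = 7/(7/4 + 3) = 28/19.
u_4 = 7/(28/19 + 3) = 133/85.
u_5 = 7/(133/85 + 3) = 595/388.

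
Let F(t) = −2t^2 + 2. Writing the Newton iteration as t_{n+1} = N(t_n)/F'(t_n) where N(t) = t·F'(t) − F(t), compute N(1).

−4

F'(t) = −4t.
N(t) = t·F'(t) − F(t) = t·(−4t) − (−2t^2 + 2) = −2t^2 − 2.
N(1) = −4.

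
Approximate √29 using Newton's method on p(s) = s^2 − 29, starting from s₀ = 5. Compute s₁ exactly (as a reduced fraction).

27/5

p'(s) = 2s.
p(5) = −4, p'(5) = 10, so s₁ = 5 − (−4)/10 = 27/5.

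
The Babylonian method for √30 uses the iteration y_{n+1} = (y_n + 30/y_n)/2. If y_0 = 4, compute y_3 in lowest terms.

y_1 = (4 + 30/4)/2 = 23/4.
y_2 = (23/4 + 30/(23/4))/2 = 1009/184.
y_3 = (1009/184 + 30/(1009/184))/2 = 2033761/371312.

2033761/371312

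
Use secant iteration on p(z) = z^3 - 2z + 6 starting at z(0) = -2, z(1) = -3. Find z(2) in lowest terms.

p(-2) = 2, p(-3) = -15. z(2) = (-3) - (-15)·((-3) - (-2))/((-15) - 2) = -36/17.

-36/17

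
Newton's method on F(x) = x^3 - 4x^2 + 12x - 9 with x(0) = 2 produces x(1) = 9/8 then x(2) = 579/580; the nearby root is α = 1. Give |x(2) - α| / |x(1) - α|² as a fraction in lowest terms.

x(1) - α = 9/8 - 1 = 1/8, so |x(1) - α| = 1/8.
x(2) - α = 579/580 - 1 = -1/580, so |x(2) - α| = 1/580.
|x(1) - α|² = 1/64.
Ratio = (1/580) / (1/64) = 16/145.

16/145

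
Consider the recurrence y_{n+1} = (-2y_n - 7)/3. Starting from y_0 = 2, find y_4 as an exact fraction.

y_1 = (-2·2 - 7)/3 = -11/3.
y_2 = (-2·(-11/3) - 7)/3 = 1/9.
y_3 = (-2·(1/9) - 7)/3 = -65/27.
y_4 = (-2·(-65/27) - 7)/3 = -59/81.

-59/81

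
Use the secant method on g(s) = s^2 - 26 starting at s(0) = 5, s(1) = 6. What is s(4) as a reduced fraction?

g(5) = -1, g(6) = 10. s(2) = 6 - 10·(6 - 5)/(10 - (-1)) = 56/11.
g(6) = 10, g(56/11) = -10/121. s(3) = (56/11) - (-10/121)·((56/11) - 6)/((-10/121) - 10) = 311/61.
g(56/11) = -10/121, g(311/61) = -25/3721. s(4) = (311/61) - (-25/3721)·((311/61) - (56/11))/((-25/3721) - (-10/121)) = 34862/6837.

34862/6837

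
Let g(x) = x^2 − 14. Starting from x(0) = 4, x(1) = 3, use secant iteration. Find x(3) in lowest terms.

g(4) = 2, g(3) = −5. x(2) = 3 − (−5)·(3 − 4)/((−5) − 2) = 26/7.
g(3) = −5, g(26/7) = −10/49. x(3) = (26/7) − (−10/49)·((26/7) − 3)/((−10/49) − (−5)) = 176/47.

176/47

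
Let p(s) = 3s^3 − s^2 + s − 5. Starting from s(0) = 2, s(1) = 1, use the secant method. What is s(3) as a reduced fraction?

1963/1602

p(2) = 17, p(1) = −2. s(2) = 1 − (−2)·(1 − 2)/((−2) − 17) = 21/19.
p(1) = −2, p(21/19) = −7310/6859. s(3) = (21/19) − (−7310/6859)·((21/19) − 1)/((−7310/6859) − (−2)) = 1963/1602.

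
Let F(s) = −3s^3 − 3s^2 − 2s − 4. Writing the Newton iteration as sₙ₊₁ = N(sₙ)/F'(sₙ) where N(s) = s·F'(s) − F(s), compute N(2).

−56

F'(s) = −9s^2 − 6s − 2.
N(s) = s·F'(s) − F(s) = s·(−9s^2 − 6s − 2) − (−3s^3 − 3s^2 − 2s − 4) = −6s^3 − 3s^2 + 4.
N(2) = −56.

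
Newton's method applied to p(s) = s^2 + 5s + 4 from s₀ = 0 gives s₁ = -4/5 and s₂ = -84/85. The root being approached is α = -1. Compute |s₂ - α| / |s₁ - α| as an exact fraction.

s₁ - α = -4/5 - (-1) = -4/5 + 1 = 1/5, so |s₁ - α| = 1/5.
s₂ - α = -84/85 - (-1) = -84/85 + 1 = 1/85, so |s₂ - α| = 1/85.
Ratio = (1/85) / (1/5) = 1/17.

1/17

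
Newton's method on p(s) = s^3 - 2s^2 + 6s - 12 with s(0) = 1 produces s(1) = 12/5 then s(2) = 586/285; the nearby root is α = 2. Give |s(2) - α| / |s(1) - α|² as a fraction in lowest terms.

s(1) - α = 12/5 - 2 = 2/5, so |s(1) - α| = 2/5.
s(2) - α = 586/285 - 2 = 16/285, so |s(2) - α| = 16/285.
|s(1) - α|² = 4/25.
Ratio = (16/285) / (4/25) = 20/57.

20/57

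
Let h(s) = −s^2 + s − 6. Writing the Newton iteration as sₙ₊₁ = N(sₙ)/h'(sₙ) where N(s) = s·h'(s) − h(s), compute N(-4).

−10

h'(s) = −2s + 1.
N(s) = s·h'(s) − h(s) = s·(−2s + 1) − (−s^2 + s − 6) = −s^2 + 6.
N(-4) = −10.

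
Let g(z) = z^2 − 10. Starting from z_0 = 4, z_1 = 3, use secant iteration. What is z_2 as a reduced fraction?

g(4) = 6, g(3) = −1. z_2 = 3 − (−1)·(3 − 4)/((−1) − 6) = 22/7.

22/7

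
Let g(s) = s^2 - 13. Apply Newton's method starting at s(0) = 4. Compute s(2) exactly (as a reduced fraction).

1673/464

g'(s) = 2s.
g(4) = 3, g'(4) = 8, so s(1) = 4 - 3/8 = 29/8.
g(29/8) = 9/64, g'(29/8) = 29/4, so s(2) = (29/8) - (9/64)/(29/4) = 1673/464.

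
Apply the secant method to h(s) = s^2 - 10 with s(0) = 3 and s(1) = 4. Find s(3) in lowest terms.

h(3) = -1, h(4) = 6. s(2) = 4 - 6·(4 - 3)/(6 - (-1)) = 22/7.
h(4) = 6, h(22/7) = -6/49. s(3) = (22/7) - (-6/49)·((22/7) - 4)/((-6/49) - 6) = 79/25.

79/25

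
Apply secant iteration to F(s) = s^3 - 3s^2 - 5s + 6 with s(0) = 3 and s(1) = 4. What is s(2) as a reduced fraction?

F(3) = -9, F(4) = 2. s(2) = 4 - 2·(4 - 3)/(2 - (-9)) = 42/11.

42/11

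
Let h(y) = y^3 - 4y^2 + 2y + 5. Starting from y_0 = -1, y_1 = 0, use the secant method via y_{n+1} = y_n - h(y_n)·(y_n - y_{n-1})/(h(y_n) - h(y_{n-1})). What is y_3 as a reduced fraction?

h(-1) = -2, h(0) = 5. y_2 = 0 - 5·(0 - (-1))/(5 - (-2)) = -5/7.
h(0) = 5, h(-5/7) = 400/343. y_3 = (-5/7) - (400/343)·((-5/7) - 0)/((400/343) - 5) = -245/263.

-245/263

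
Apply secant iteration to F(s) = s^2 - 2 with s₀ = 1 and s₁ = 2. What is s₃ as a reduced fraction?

F(1) = -1, F(2) = 2. s₂ = 2 - 2·(2 - 1)/(2 - (-1)) = 4/3.
F(2) = 2, F(4/3) = -2/9. s₃ = (4/3) - (-2/9)·((4/3) - 2)/((-2/9) - 2) = 7/5.

7/5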